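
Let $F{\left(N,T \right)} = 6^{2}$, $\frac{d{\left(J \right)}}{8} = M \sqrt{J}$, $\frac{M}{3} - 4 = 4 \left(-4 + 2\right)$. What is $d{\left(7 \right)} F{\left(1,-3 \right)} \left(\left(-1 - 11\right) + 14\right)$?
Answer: $- 6912 \sqrt{7} \approx -18287.0$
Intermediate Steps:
$M = -12$ ($M = 12 + 3 \cdot 4 \left(-4 + 2\right) = 12 + 3 \cdot 4 \left(-2\right) = 12 + 3 \left(-8\right) = 12 - 24 = -12$)
$d{\left(J \right)} = - 96 \sqrt{J}$ ($d{\left(J \right)} = 8 \left(- 12 \sqrt{J}\right) = - 96 \sqrt{J}$)
$F{\left(N,T \right)} = 36$
$d{\left(7 \right)} F{\left(1,-3 \right)} \left(\left(-1 - 11\right) + 14\right) = - 96 \sqrt{7} \cdot 36 \left(\left(-1 - 11\right) + 14\right) = - 3456 \sqrt{7} \left(-12 + 14\right) = - 3456 \sqrt{7} \cdot 2 = - 6912 \sqrt{7}$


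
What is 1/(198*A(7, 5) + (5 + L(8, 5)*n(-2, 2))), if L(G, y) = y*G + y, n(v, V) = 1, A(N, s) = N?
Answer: 1/1436 ≈ 0.00069638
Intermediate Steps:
L(G, y) = y + G*y (L(G, y) = G*y + y = y + G*y)
1/(198*A(7, 5) + (5 + L(8, 5)*n(-2, 2))) = 1/(198*7 + (5 + (5*(1 + 8))*1)) = 1/(1386 + (5 + (5*9)*1)) = 1/(1386 + (5 + 45*1)) = 1/(1386 + (5 + 45)) = 1/(1386 + 50) = 1/1436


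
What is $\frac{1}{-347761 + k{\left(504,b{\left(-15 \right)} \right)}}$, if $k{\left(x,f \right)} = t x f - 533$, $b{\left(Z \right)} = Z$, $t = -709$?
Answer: $\frac{1}{5011746} \approx 1.9953 \cdot 10^{-7}$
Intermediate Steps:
$k{\left(x,f \right)} = -533 - 709 f x$ ($k{\left(x,f \right)} = - 709 x f - 533 = - 709 f x - 533 = -533 - 709 f x$)
$\frac{1}{-347761 + k{\left(504,b{\left(-15 \right)} \right)}} = \frac{1}{-347761 - \left(533 - 5360040\right)} = \frac{1}{-347761 + \left(-533 + 5360040\right)} = \frac{1}{-347761 + 5359507} = \frac{1}{5011746}$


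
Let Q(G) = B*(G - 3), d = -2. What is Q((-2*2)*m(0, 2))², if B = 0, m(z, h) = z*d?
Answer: 0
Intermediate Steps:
m(z, h) = -2*z (m(z, h) = z*(-2) = -2*z)
Q(G) = 0 (Q(G) = 0*(G - 3) = 0*(-3 + G) = 0)
Q((-2*2)*m(0, 2))² = 0² = 0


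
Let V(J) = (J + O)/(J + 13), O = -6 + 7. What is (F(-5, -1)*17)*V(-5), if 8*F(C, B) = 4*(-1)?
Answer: 17/4 ≈ 4.2500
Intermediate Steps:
F(C, B) = -½ (F(C, B) = (4*(-1))/8 = (⅛)*(-4) = -½)
O = 1
V(J) = (1 + J)/(13 + J) (V(J) = (J + 1)/(J + 13) = (1 + J)/(13 + J))
(F(-5, -1)*17)*V(-5) = (-½*17)*((1 - 5)/(13 - 5)) = -17*(-4)/(2*8) = -17*(-4)/16 = -17/2*(-½) = 17/4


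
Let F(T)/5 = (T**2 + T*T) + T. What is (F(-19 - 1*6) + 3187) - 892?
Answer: 8420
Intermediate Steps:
F(T) = 5*T + 10*T**2 (F(T) = 5*((T**2 + T*T) + T) = 5*((T**2 + T**2) + T) = 5*(2*T**2 + T) = 5*(T + 2*T**2) = 5*T + 10*T**2)
(F(-19 - 1*6) + 3187) - 892 = (5*(-19 - 1*6)*(1 + 2*(-19 - 1*6)) + 3187) - 892 = (5*(-19 - 6)*(1 + 2*(-19 - 6)) + 3187) - 892 = (5*(-25)*(1 + 2*(-25)) + 3187) - 892 = (5*(-25)*(1 - 50) + 3187) - 892 = (5*(-25)*(-49) + 3187) - 892 = (6125 + 3187) - 892 = 9312 - 892 = 8420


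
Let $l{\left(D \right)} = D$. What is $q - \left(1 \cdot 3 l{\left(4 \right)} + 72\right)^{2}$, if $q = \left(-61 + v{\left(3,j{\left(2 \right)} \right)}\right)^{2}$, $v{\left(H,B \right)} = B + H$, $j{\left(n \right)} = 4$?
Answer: $-4140$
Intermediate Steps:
$q = 2916$ ($q = \left(-61 + \left(4 + 3\right)\right)^{2} = \left(-61 + 7\right)^{2} = \left(-54\right)^{2} = 2916$)
$q - \left(1 \cdot 3 l{\left(4 \right)} + 72\right)^{2} = 2916 - \left(1 \cdot 3 \cdot 4 + 72\right)^{2} = 2916 - \left(3 \cdot 4 + 72\right)^{2} = 2916 - \left(12 + 72\right)^{2} = 2916 - 84^{2} = 2916 - 7056 = -4140$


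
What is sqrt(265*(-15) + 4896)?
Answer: sqrt(921) ≈ 30.348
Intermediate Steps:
sqrt(265*(-15) + 4896) = sqrt(-3975 + 4896) = sqrt(921)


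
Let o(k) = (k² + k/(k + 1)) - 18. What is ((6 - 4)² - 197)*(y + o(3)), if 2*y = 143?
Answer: -48829/4 ≈ -12207.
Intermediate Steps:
y = 143/2 (y = (½)*143 = 143/2 ≈ 71.500)
o(k) = -18 + k² + k/(1 + k) (o(k) = (k² + k/(1 + k)) - 18 = -18 + k² + k/(1 + k))
((6 - 4)² - 197)*(y + o(3)) = ((6 - 4)² - 197)*(143/2 + (-18 + 3² + 3³ - 17*3)/(1 + 3)) = (2² - 197)*(143/2 + (-18 + 9 + 27 - 51)/4) = (4 - 197)*(143/2 + (¼)*(-33)) = -193*(143/2 - 33/4) = -193*253/4 = -48829/4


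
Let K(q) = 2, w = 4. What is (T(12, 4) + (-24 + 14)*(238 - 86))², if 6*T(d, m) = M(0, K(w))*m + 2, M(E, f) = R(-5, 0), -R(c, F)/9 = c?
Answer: 19971961/9 ≈ 2.2191e+6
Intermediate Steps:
R(c, F) = -9*c
M(E, f) = 45 (M(E, f) = -9*(-5) = 45)
T(d, m) = ⅓ + 15*m/2 (T(d, m) = (45*m + 2)/6 = (2 + 45*m)/6 = ⅓ + 15*m/2)
(T(12, 4) + (-24 + 14)*(238 - 86))² = ((⅓ + (15/2)*4) + (-24 + 14)*(238 - 86))² = ((⅓ + 30) - 10*152)² = (91/3 - 1520)² = (-4469/3)² = 19971961/9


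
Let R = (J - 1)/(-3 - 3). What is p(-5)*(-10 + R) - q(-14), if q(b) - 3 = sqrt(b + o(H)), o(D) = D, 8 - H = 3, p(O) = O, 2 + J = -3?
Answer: 42 - 3*I ≈ 42.0 - 3.0*I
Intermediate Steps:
J = -5 (J = -2 - 3 = -5)
H = 5 (H = 8 - 1*3 = 8 - 3 = 5)
R = 1 (R = (-5 - 1)/(-3 - 3) = -6/(-6) = -6*(-1/6) = 1)
q(b) = 3 + sqrt(5 + b) (q(b) = 3 + sqrt(b + 5) = 3 + sqrt(5 + b))
p(-5)*(-10 + R) - q(-14) = -5*(-10 + 1) - (3 + sqrt(5 - 14)) = -5*(-9) - (3 + sqrt(-9)) = 45 - (3 + 3*I) = 45 + (-3 - 3*I) = 42 - 3*I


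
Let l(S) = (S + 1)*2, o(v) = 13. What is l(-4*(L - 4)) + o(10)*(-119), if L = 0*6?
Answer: -1513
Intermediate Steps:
L = 0
l(S) = 2 + 2*S (l(S) = (1 + S)*2 = 2 + 2*S)
l(-4*(L - 4)) + o(10)*(-119) = (2 + 2*(-4*(0 - 4))) + 13*(-119) = (2 + 2*(-4*(-4))) - 1547 = (2 + 2*16) - 1547 = (2 + 32) - 1547 = 34 - 1547 = -1513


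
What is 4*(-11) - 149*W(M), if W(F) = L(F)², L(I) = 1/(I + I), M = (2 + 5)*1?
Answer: -8773/196 ≈ -44.760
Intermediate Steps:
M = 7 (M = 7*1 = 7)
L(I) = 1/(2*I)
W(F) = 1/(4*F²) (W(F) = (1/(2*F))² = 1/(4*F²))
4*(-11) - 149*W(M) = 4*(-11) - 149/(4*7²) = -44 - 149/(4*49) = -44 - 149*1/196 = -44 - 149/196 = -8773/196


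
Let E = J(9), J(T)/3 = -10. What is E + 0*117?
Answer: -30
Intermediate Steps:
J(T) = -30 (J(T) = 3*(-10) = -30)
E = -30
E + 0*117 = -30 + 0*117 = -30 + 0 = -30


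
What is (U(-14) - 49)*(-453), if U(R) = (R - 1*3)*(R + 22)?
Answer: 83805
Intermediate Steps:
U(R) = (-3 + R)*(22 + R) (U(R) = (R - 3)*(22 + R) = (-3 + R)*(22 + R))
(U(-14) - 49)*(-453) = ((-66 + (-14)² + 19*(-14)) - 49)*(-453) = ((-66 + 196 - 266) - 49)*(-453) = (-136 - 49)*(-453) = -185*(-453) = 83805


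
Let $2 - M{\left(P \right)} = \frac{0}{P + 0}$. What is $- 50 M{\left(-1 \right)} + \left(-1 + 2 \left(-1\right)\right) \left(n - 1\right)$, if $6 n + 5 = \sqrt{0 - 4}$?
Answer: $- \frac{189}{2} - i \approx -94.5 - 1.0 i$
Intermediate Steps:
$M{\left(P \right)} = 2$ ($M{\left(P \right)} = 2 - \frac{0}{P + 0} = 2 - \frac{0}{P} = 2 - 0 = 2 + 0 = 2$)
$n = - \frac{5}{6} + \frac{i}{3}$ ($n = - \frac{5}{6} + \frac{\sqrt{0 - 4}}{6} = - \frac{5}{6} + \frac{\sqrt{-4}}{6} = - \frac{5}{6} + \frac{2 i}{6} = - \frac{5}{6} + \frac{i}{3} \approx -0.83333 + 0.33333 i$)
$- 50 M{\left(-1 \right)} + \left(-1 + 2 \left(-1\right)\right) \left(n - 1\right) = \left(-50\right) 2 + \left(-1 + 2 \left(-1\right)\right) \left(\left(- \frac{5}{6} + \frac{i}{3}\right) - 1\right) = -100 + \left(-1 - 2\right) \left(- \frac{11}{6} + \frac{i}{3}\right) = -100 - 3 \left(- \frac{11}{6} + \frac{i}{3}\right) = -100 + \left(\frac{11}{2} - i\right) = - \frac{189}{2} - i$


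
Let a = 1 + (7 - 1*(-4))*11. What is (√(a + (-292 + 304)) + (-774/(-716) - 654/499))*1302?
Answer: -26703369/89321 + 1302*√134 ≈ 14773.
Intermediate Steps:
a = 122 (a = 1 + (7 + 4)*11 = 1 + 11*11 = 1 + 121 = 122)
(√(a + (-292 + 304)) + (-774/(-716) - 654/499))*1302 = (√(122 + (-292 + 304)) + (-774/(-716) - 654/499))*1302 = (√(122 + 12) + (-774*(-1/716) - 654*1/499))*1302 = (√134 + (387/358 - 654/499))*1302 = (√134 - 41019/178642)*1302 = (-41019/178642 + √134)*1302 = -26703369/89321 + 1302*√134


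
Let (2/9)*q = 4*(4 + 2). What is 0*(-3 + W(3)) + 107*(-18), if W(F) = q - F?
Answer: -1926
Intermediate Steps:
q = 108 (q = 9*(4*(4 + 2))/2 = 9*(4*6)/2 = (9/2)*24 = 108)
W(F) = 108 - F
0*(-3 + W(3)) + 107*(-18) = 0*(-3 + (108 - 1*3)) + 107*(-18) = 0*(-3 + (108 - 3)) - 1926 = 0*(-3 + 105) - 1926 = 0*102 - 1926 = 0 - 1926 = -1926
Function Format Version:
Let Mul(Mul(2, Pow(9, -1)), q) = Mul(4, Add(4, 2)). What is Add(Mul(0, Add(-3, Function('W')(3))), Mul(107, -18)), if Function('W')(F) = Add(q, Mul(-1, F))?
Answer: -1926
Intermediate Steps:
q = 108 (q = Mul(Rational(9, 2), Mul(4, Add(4, 2))) = Mul(Rational(9, 2), Mul(4, 6)) = Mul(Rational(9, 2), 24) = 108)
Function('W')(F) = Add(108, Mul(-1, F))
Add(Mul(0, Add(-3, Function('W')(3))), Mul(107, -18)) = Add(Mul(0, Add(-3, Add(108, Mul(-1, 3)))), Mul(107, -18)) = Add(Mul(0, Add(-3, Add(108, -3))), -1926) = Add(Mul(0, Add(-3, 105)), -1926) = Add(Mul(0, 102), -1926) = Add(0, -1926) = -1926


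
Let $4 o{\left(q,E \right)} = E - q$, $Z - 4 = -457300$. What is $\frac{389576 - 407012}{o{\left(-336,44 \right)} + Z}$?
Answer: $\frac{17436}{457201} \approx 0.038136$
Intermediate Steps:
$Z = -457296$ ($Z = 4 - 457300 = -457296$)
$o{\left(q,E \right)} = - \frac{q}{4} + \frac{E}{4}$ ($o{\left(q,E \right)} = \frac{E - q}{4} = - \frac{q}{4} + \frac{E}{4}$)
$\frac{389576 - 407012}{o{\left(-336,44 \right)} + Z} = \frac{389576 - 407012}{\left(\left(- \frac{1}{4}\right) \left(-336\right) + \frac{1}{4} \cdot 44\right) - 457296} = - \frac{17436}{\left(84 + 11\right) - 457296} = - \frac{17436}{95 - 457296} = - \frac{17436}{-457201} = \left(-17436\right) \left(- \frac{1}{457201}\right) = \frac{17436}{457201}$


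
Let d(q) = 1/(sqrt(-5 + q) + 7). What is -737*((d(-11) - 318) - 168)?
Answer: 23276671/65 + 2948*I/65 ≈ 3.581e+5 + 45.354*I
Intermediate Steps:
d(q) = 1/(7 + sqrt(-5 + q))
-737*((d(-11) - 318) - 168) = -737*((1/(7 + sqrt(-5 - 11)) - 318) - 168) = -737*((1/(7 + sqrt(-16)) - 318) - 168) = -737*((1/(7 + 4*I) - 318) - 168) = -737*(((7 - 4*I)/65 - 318) - 168) = -737*((-318 + (7 - 4*I)/65) - 168) = -737*(-486 + (7 - 4*I)/65) = 358182 - 737*(7 - 4*I)/65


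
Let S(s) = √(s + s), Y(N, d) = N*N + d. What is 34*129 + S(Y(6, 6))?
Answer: 4386 + 2*√21 ≈ 4395.2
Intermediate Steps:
Y(N, d) = d + N² (Y(N, d) = N² + d = d + N²)
S(s) = √2*√s (S(s) = √(2*s) = √2*√s)
34*129 + S(Y(6, 6)) = 34*129 + √2*√(6 + 6²) = 4386 + √2*√(6 + 36) = 4386 + √2*√42 = 4386 + 2*√21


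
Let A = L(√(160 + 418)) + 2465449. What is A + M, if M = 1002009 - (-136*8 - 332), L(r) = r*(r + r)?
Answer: 3470034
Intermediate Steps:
L(r) = 2*r² (L(r) = r*(2*r) = 2*r²)
M = 1003429 (M = 1002009 - (-1088 - 332) = 1002009 - 1*(-1420) = 1002009 + 1420 = 1003429)
A = 2466605 (A = 2*(√(160 + 418))² + 2465449 = 2*(√578)² + 2465449 = 2*(17*√2)² + 2465449 = 2*578 + 2465449 = 1156 + 2465449 = 2466605)
A + M = 2466605 + 1003429 = 3470034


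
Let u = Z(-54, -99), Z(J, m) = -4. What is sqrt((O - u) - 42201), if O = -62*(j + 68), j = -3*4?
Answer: I*sqrt(45669) ≈ 213.7*I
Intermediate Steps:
j = -12
O = -3472 (O = -62*(-12 + 68) = -62*56 = -3472)
u = -4
sqrt((O - u) - 42201) = sqrt((-3472 - 1*(-4)) - 42201) = sqrt((-3472 + 4) - 42201) = sqrt(-3468 - 42201) = sqrt(-45669) = I*sqrt(45669)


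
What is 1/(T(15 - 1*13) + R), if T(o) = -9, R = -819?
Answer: -1/828 ≈ -0.0012077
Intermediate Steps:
1/(T(15 - 1*13) + R) = 1/(-9 - 819) = 1/(-828) = -1/828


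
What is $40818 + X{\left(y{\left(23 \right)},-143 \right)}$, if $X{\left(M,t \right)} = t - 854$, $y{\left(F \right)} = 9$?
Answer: $39821$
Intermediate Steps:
$X{\left(M,t \right)} = -854 + t$
$40818 + X{\left(y{\left(23 \right)},-143 \right)} = 40818 - 997 = 39821$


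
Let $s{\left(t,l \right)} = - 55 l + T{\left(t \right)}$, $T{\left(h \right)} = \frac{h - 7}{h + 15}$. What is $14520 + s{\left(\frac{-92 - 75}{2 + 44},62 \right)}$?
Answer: $\frac{5810041}{523} \approx 11109.0$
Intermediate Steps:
$T{\left(h \right)} = \frac{-7 + h}{15 + h}$
$s{\left(t,l \right)} = - 55 l + \frac{-7 + t}{15 + t}$
$14520 + s{\left(\frac{-92 - 75}{2 + 44},62 \right)} = 14520 + \frac{-7 + \frac{-92 - 75}{2 + 44} - 3410 \left(15 + \frac{-92 - 75}{2 + 44}\right)}{15 + \frac{-92 - 75}{2 + 44}} = 14520 + \frac{-7 - \frac{167}{46} - 3410 \left(15 - \frac{167}{46}\right)}{15 - \frac{167}{46}} = 14520 + \frac{-7 - \frac{167}{46} - 3410 \cdot \frac{523}{46}}{\frac{523}{46}} = 14520 + \frac{46 \left(-7 - \frac{167}{46} - \frac{891715}{23}\right)}{523} = 14520 + \frac{46}{523} \left(- \frac{1783919}{46}\right) = 14520 - \frac{1783919}{523} = \frac{5810041}{523}$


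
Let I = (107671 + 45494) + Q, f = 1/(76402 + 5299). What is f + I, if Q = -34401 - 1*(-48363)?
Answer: 13654443028/81701 ≈ 1.6713e+5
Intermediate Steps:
f = 1/81701 ≈ 1.2240e-5
Q = 13962 (Q = -34401 + 48363 = 13962)
I = 167127 (I = (107671 + 45494) + 13962 = 153165 + 13962 = 167127)
f + I = 1/81701 + 167127 = 13654443028/81701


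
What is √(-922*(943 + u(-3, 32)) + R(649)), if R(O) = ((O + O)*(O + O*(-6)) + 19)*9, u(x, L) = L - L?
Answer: I*√38777365 ≈ 6227.1*I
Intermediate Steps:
u(x, L) = 0
R(O) = 171 - 90*O² (R(O) = ((2*O)*(O - 6*O) + 19)*9 = ((2*O)*(-5*O) + 19)*9 = (-10*O² + 19)*9 = (19 - 10*O²)*9 = 171 - 90*O²)
√(-922*(943 + u(-3, 32)) + R(649)) = √(-922*(943 + 0) + (171 - 90*649²)) = √(-922*943 + (171 - 90*421201)) = √(-869446 + (171 - 37908090)) = √(-869446 - 37907919) = √(-38777365) = I*√38777365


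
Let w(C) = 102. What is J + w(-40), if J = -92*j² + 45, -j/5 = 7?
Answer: -112553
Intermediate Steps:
j = -35 (j = -5*7 = -35)
J = -112655 (J = -92*(-35)² + 45 = -92*1225 + 45 = -112700 + 45 = -112655)
J + w(-40) = -112655 + 102 = -112553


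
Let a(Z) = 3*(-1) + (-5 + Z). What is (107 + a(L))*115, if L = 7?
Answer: 12190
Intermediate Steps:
a(Z) = -8 + Z (a(Z) = -3 + (-5 + Z) = -8 + Z)
(107 + a(L))*115 = (107 + (-8 + 7))*115 = (107 - 1)*115 = 106*115 = 12190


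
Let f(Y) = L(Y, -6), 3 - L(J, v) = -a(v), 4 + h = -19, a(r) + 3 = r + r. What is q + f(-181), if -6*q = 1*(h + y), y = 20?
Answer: -23/2 ≈ -11.500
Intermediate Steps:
a(r) = -3 + 2*r (a(r) = -3 + (r + r) = -3 + 2*r)
h = -23 (h = -4 - 19 = -23)
L(J, v) = 2*v (L(J, v) = 3 - (-1)*(-3 + 2*v) = 3 - (3 - 2*v) = 3 + (-3 + 2*v) = 2*v)
q = ½ (q = -(-23 + 20)/6 = -(-3)/6 = -⅙*(-3) = ½ ≈ 0.50000)
f(Y) = -12 (f(Y) = 2*(-6) = -12)
q + f(-181) = ½ - 12 = -23/2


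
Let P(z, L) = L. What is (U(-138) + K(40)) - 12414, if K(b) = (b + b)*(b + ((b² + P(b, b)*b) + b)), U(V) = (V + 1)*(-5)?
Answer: 250671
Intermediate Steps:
U(V) = -5 - 5*V (U(V) = (1 + V)*(-5) = -5 - 5*V)
K(b) = 2*b*(2*b + 2*b²) (K(b) = (b + b)*(b + ((b² + b*b) + b)) = (2*b)*(b + ((b² + b²) + b)) = (2*b)*(b + (2*b² + b)) = (2*b)*(b + (b + 2*b²)) = (2*b)*(2*b + 2*b²) = 2*b*(2*b + 2*b²))
(U(-138) + K(40)) - 12414 = ((-5 - 5*(-138)) + 4*40²*(1 + 40)) - 12414 = ((-5 + 690) + 4*1600*41) - 12414 = (685 + 262400) - 12414 = 263085 - 12414 = 250671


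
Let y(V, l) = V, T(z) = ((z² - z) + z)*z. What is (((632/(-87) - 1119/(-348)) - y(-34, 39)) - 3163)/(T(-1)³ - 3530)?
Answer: 1090301/1228788 ≈ 0.88730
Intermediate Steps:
T(z) = z³ (T(z) = z²*z = z³)
(((632/(-87) - 1119/(-348)) - y(-34, 39)) - 3163)/(T(-1)³ - 3530) = (((632/(-87) - 1119/(-348)) - 1*(-34)) - 3163)/(((-1)³)³ - 3530) = (((632*(-1/87) - 1119*(-1/348)) + 34) - 3163)/((-1)³ - 3530) = (((-632/87 + 373/116) + 34) - 3163)/(-1 - 3530) = ((-1409/348 + 34) - 3163)/(-3531) = (10423/348 - 3163)*(-1/3531) = -1090301/348*(-1/3531) = 1090301/1228788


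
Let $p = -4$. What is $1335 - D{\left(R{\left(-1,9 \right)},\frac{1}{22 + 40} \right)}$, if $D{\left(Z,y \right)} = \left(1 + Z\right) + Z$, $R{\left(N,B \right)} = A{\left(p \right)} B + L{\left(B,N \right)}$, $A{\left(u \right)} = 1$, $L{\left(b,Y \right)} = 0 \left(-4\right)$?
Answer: $1316$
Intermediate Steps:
$L{\left(b,Y \right)} = 0$
$R{\left(N,B \right)} = B$ ($R{\left(N,B \right)} = 1 B + 0 = B + 0 = B$)
$D{\left(Z,y \right)} = 1 + 2 Z$
$1335 - D{\left(R{\left(-1,9 \right)},\frac{1}{22 + 40} \right)} = 1335 - \left(1 + 2 \cdot 9\right) = 1335 - \left(1 + 18\right) = 1335 - 19 = 1316$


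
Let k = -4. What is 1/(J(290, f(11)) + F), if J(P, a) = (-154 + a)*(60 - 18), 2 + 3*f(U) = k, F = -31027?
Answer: -1/37579 ≈ -2.6611e-5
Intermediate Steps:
f(U) = -2 (f(U) = -⅔ + (⅓)*(-4) = -⅔ - 4/3 = -2)
J(P, a) = -6468 + 42*a (J(P, a) = (-154 + a)*42 = -6468 + 42*a)
1/(J(290, f(11)) + F) = 1/((-6468 + 42*(-2)) - 31027) = 1/((-6468 - 84) - 31027) = 1/(-6552 - 31027) = 1/(-37579) = -1/37579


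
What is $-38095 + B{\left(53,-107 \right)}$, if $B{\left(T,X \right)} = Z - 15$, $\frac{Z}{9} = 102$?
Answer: $-37192$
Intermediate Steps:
$Z = 918$ ($Z = 9 \cdot 102 = 918$)
$B{\left(T,X \right)} = 903$ ($B{\left(T,X \right)} = 918 - 15 = 903$)
$-38095 + B{\left(53,-107 \right)} = -38095 + 903 = -37192$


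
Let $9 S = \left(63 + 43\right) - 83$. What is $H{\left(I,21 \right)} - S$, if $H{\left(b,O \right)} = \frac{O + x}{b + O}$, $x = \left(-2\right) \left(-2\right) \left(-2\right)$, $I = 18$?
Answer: $- \frac{20}{9} \approx -2.2222$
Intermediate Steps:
$S = \frac{23}{9}$ ($S = \frac{\left(63 + 43\right) - 83}{9} = \frac{106 - 83}{9} = \frac{1}{9} \cdot 23 = \frac{23}{9} \approx 2.5556$)
$x = -8$ ($x = 4 \left(-2\right) = -8$)
$H{\left(b,O \right)} = \frac{-8 + O}{O + b}$ ($H{\left(b,O \right)} = \frac{O - 8}{b + O} = \frac{-8 + O}{O + b}$)
$H{\left(I,21 \right)} - S = \frac{-8 + 21}{21 + 18} - \frac{23}{9} = \frac{1}{39} \cdot 13 - \frac{23}{9} = \frac{1}{3} - \frac{23}{9} = - \frac{20}{9}$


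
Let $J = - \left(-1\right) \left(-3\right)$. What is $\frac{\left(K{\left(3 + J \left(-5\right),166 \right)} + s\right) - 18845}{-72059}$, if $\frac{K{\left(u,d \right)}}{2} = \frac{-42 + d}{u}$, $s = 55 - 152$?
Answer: $\frac{170354}{648531} \approx 0.26268$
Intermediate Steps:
$J = -3$ ($J = \left(-1\right) 3 = -3$)
$s = -97$ ($s = 55 - 152 = -97$)
$K{\left(u,d \right)} = \frac{2 \left(-42 + d\right)}{u}$ ($K{\left(u,d \right)} = 2 \frac{-42 + d}{u} = \frac{2 \left(-42 + d\right)}{u}$)
$\frac{\left(K{\left(3 + J \left(-5\right),166 \right)} + s\right) - 18845}{-72059} = \frac{\left(\frac{2 \left(-42 + 166\right)}{3 - -15} - 97\right) - 18845}{-72059} = \left(\left(2 \frac{1}{3 + 15} \cdot 124 - 97\right) - 18845\right) \left(- \frac{1}{72059}\right) = \left(\left(2 \cdot \frac{1}{18} \cdot 124 - 97\right) - 18845\right) \left(- \frac{1}{72059}\right) = \left(\left(\frac{124}{9} - 97\right) - 18845\right) \left(- \frac{1}{72059}\right) = \left(- \frac{749}{9} - 18845\right) \left(- \frac{1}{72059}\right) = \left(- \frac{170354}{9}\right) \left(- \frac{1}{72059}\right) = \frac{170354}{648531}$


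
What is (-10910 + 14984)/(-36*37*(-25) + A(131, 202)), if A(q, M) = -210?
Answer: 679/5515 ≈ 0.12312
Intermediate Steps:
(-10910 + 14984)/(-36*37*(-25) + A(131, 202)) = (-10910 + 14984)/(-36*37*(-25) - 210) = 4074/(-1332*(-25) - 210) = 4074/(33300 - 210) = 4074/33090 = 4074*(1/33090) = 679/5515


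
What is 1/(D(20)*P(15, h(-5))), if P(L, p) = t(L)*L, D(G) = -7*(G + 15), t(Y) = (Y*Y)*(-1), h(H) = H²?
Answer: 1/826875 ≈ 1.2094e-6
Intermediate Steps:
t(Y) = -Y² (t(Y) = Y²*(-1) = -Y²)
D(G) = -105 - 7*G (D(G) = -7*(15 + G) = -105 - 7*G)
P(L, p) = -L³ (P(L, p) = (-L²)*L = -L³)
1/(D(20)*P(15, h(-5))) = 1/((-105 - 7*20)*(-1*15³)) = 1/((-105 - 140)*(-1*3375)) = 1/(-245*(-3375)) = 1/826875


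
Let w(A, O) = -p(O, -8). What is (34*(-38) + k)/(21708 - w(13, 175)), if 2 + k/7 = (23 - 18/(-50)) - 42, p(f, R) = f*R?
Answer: -8978/126925 ≈ -0.070735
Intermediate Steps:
p(f, R) = R*f
w(A, O) = 8*O (w(A, O) = -(-8)*O = 8*O)
k = -3612/25 (k = -14 + 7*((23 - 18/(-50)) - 42) = -14 + 7*((23 - 18*(-1/50)) - 42) = -14 + 7*((23 + 9/25) - 42) = -14 + 7*(584/25 - 42) = -14 + 7*(-466/25) = -14 - 3262/25 = -3612/25 ≈ -144.48)
(34*(-38) + k)/(21708 - w(13, 175)) = (34*(-38) - 3612/25)/(21708 - 8*175) = (-1292 - 3612/25)/(21708 - 1*1400) = -35912/(25*(21708 - 1400)) = -35912/25/20308 = -35912/25*1/20308 = -8978/126925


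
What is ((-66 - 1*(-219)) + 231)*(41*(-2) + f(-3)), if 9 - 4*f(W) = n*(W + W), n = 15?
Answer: -21984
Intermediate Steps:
f(W) = 9/4 - 15*W/2 (f(W) = 9/4 - 15*(W + W)/4 = 9/4 - 15*2*W/4 = 9/4 - 15*W/2)
((-66 - 1*(-219)) + 231)*(41*(-2) + f(-3)) = ((-66 - 1*(-219)) + 231)*(41*(-2) + (9/4 - 15/2*(-3))) = ((-66 + 219) + 231)*(-82 + (9/4 + 45/2)) = (153 + 231)*(-82 + 99/4) = 384*(-229/4) = -21984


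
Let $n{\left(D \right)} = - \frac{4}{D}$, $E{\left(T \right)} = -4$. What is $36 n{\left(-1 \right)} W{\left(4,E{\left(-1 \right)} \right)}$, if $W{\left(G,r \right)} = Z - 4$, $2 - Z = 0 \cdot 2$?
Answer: $-288$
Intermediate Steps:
$Z = 2$ ($Z = 2 - 0 \cdot 2 = 2 - 0 = 2 + 0 = 2$)
$W{\left(G,r \right)} = -2$ ($W{\left(G,r \right)} = 2 - 4 = -2$)
$36 n{\left(-1 \right)} W{\left(4,E{\left(-1 \right)} \right)} = 36 \left(- \frac{4}{-1}\right) \left(-2\right) = 36 \left(\left(-4\right) \left(-1\right)\right) \left(-2\right) = 36 \cdot 4 \left(-2\right) = 144 \left(-2\right) = -288$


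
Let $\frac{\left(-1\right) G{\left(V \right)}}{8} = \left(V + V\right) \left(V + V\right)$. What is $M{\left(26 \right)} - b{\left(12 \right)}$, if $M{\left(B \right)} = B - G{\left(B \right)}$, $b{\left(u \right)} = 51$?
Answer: $21607$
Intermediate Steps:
$G{\left(V \right)} = - 32 V^{2}$ ($G{\left(V \right)} = - 8 \left(V + V\right) \left(V + V\right) = - 8 \cdot 2 V 2 V = - 8 \cdot 4 V^{2} = - 32 V^{2}$)
$M{\left(B \right)} = B + 32 B^{2}$ ($M{\left(B \right)} = B - - 32 B^{2} = B + 32 B^{2}$)
$M{\left(26 \right)} - b{\left(12 \right)} = 26 \left(1 + 32 \cdot 26\right) - 51 = 26 \left(1 + 832\right) - 51 = 26 \cdot 833 - 51 = 21658 - 51 = 21607$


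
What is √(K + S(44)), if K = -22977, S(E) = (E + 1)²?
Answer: 6*I*√582 ≈ 144.75*I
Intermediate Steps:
S(E) = (1 + E)²
√(K + S(44)) = √(-22977 + (1 + 44)²) = √(-22977 + 45²) = √(-22977 + 2025) = √(-20952) = 6*I*√582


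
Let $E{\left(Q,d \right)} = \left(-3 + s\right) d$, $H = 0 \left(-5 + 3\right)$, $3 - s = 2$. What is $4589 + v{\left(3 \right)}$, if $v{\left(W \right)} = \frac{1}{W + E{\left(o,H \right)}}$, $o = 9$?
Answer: $\frac{13768}{3} \approx 4589.3$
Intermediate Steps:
$s = 1$ ($s = 3 - 2 = 1$)
$H = 0$ ($H = 0 \left(-2\right) = 0$)
$E{\left(Q,d \right)} = - 2 d$ ($E{\left(Q,d \right)} = \left(-3 + 1\right) d = - 2 d$)
$v{\left(W \right)} = \frac{1}{W}$ ($v{\left(W \right)} = \frac{1}{W - 0} = \frac{1}{W + 0} = \frac{1}{W}$)
$4589 + v{\left(3 \right)} = 4589 + \frac{1}{3} = \frac{13768}{3}$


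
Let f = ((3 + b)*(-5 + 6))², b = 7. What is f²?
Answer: 10000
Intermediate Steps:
f = 100 (f = ((3 + 7)*(-5 + 6))² = (10*1)² = 10² = 100)
f² = 100² = 10000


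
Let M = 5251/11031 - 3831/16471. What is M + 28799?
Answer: 5232580646659/181691601 ≈ 28799.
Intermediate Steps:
M = 44229460/181691601 (M = 5251*(1/11031) - 3831*1/16471 = 5251/11031 - 3831/16471 = 44229460/181691601 ≈ 0.24343)
M + 28799 = 44229460/181691601 + 28799 = 5232580646659/181691601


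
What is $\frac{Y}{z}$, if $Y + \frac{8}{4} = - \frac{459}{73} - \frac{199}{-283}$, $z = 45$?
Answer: $- \frac{156688}{929655} \approx -0.16854$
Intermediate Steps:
$Y = - \frac{156688}{20659}$ ($Y = -2 - \left(- \frac{199}{283} + \frac{459}{73}\right) = -2 - \frac{115370}{20659} = - \frac{156688}{20659} \approx -7.5845$)
$\frac{Y}{z} = - \frac{156688}{20659 \cdot 45} = \left(- \frac{156688}{20659}\right) \frac{1}{45} = - \frac{156688}{929655}$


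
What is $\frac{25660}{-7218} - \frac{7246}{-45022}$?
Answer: $- \frac{275740723}{81242199} \approx -3.3941$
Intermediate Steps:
$\frac{25660}{-7218} - \frac{7246}{-45022} = 25660 \left(- \frac{1}{7218}\right) - - \frac{3623}{22511} = - \frac{12830}{3609} + \frac{3623}{22511} = - \frac{275740723}{81242199}$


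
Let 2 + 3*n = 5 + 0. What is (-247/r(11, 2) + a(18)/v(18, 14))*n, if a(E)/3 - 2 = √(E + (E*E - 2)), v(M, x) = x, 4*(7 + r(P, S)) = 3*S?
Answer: 3491/77 + 3*√85/7 ≈ 49.289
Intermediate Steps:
r(P, S) = -7 + 3*S/4 (r(P, S) = -7 + (3*S)/4 = -7 + 3*S/4)
a(E) = 6 + 3*√(-2 + E + E²) (a(E) = 6 + 3*√(E + (E*E - 2)) = 6 + 3*√(E + (E² - 2)) = 6 + 3*√(E + (-2 + E²)) = 6 + 3*√(-2 + E + E²))
n = 1 (n = -⅔ + (5 + 0)/3 = -⅔ + (⅓)*5 = -⅔ + 5/3 = 1)
(-247/r(11, 2) + a(18)/v(18, 14))*n = (-247/(-7 + (¾)*2) + (6 + 3*√(-2 + 18 + 18²))/14)*1 = (-247/(-7 + 3/2) + (6 + 3*√(-2 + 18 + 324))*(1/14))*1 = (-247/(-11/2) + (6 + 3*√340)*(1/14))*1 = (-247*(-2/11) + (6 + 3*(2*√85))*(1/14))*1 = (494/11 + (6 + 6*√85)*(1/14))*1 = (494/11 + (3/7 + 3*√85/7))*1 = (3491/77 + 3*√85/7)*1 = 3491/77 + 3*√85/7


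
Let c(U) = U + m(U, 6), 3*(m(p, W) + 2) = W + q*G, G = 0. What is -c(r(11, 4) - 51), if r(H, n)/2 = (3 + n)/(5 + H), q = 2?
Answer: 401/8 ≈ 50.125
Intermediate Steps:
r(H, n) = 2*(3 + n)/(5 + H) (r(H, n) = 2*((3 + n)/(5 + H)) = 2*(3 + n)/(5 + H))
m(p, W) = -2 + W/3 (m(p, W) = -2 + (W + 2*0)/3 = -2 + (W + 0)/3 = -2 + W/3)
c(U) = U (c(U) = U + (-2 + (1/3)*6) = U + (-2 + 2) = U + 0 = U)
-c(r(11, 4) - 51) = -(2*(3 + 4)/(5 + 11) - 51) = -(2*7/16 - 51) = -(2*(1/16)*7 - 51) = -(7/8 - 51) = -1*(-401/8) = 401/8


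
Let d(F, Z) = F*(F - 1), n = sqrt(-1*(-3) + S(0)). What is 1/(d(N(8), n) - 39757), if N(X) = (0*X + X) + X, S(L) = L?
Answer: -1/39517 ≈ -2.5306e-5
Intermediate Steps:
N(X) = 2*X (N(X) = (0 + X) + X = X + X = 2*X)
n = sqrt(3) (n = sqrt(-1*(-3) + 0) = sqrt(3 + 0) = sqrt(3) ≈ 1.7320)
d(F, Z) = F*(-1 + F)
1/(d(N(8), n) - 39757) = 1/((2*8)*(-1 + 2*8) - 39757) = 1/(16*(-1 + 16) - 39757) = 1/(16*15 - 39757) = 1/(240 - 39757) = 1/(-39517) = -1/39517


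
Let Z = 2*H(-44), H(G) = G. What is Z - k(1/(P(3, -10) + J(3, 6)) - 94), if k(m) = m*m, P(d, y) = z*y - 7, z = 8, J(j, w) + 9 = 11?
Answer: -64491881/7225 ≈ -8926.2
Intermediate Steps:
J(j, w) = 2 (J(j, w) = -9 + 11 = 2)
P(d, y) = -7 + 8*y (P(d, y) = 8*y - 7 = -7 + 8*y)
k(m) = m**2
Z = -88 (Z = 2*(-44) = -88)
Z - k(1/(P(3, -10) + J(3, 6)) - 94) = -88 - (1/((-7 + 8*(-10)) + 2) - 94)**2 = -88 - (1/((-7 - 80) + 2) - 94)**2 = -88 - (1/(-87 + 2) - 94)**2 = -88 - (1/(-85) - 94)**2 = -88 - (-1/85 - 94)**2 = -88 - (-7991/85)**2 = -88 - 1*63856081/7225 = -88 - 63856081/7225 = -64491881/7225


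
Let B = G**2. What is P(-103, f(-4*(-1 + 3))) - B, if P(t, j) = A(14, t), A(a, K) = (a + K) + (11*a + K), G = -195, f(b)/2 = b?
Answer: -38063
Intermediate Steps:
f(b) = 2*b
A(a, K) = 2*K + 12*a (A(a, K) = (K + a) + (K + 11*a) = 2*K + 12*a)
B = 38025 (B = (-195)**2 = 38025)
P(t, j) = 168 + 2*t (P(t, j) = 2*t + 12*14 = 2*t + 168 = 168 + 2*t)
P(-103, f(-4*(-1 + 3))) - B = (168 + 2*(-103)) - 1*38025 = (168 - 206) - 38025 = -38 - 38025 = -38063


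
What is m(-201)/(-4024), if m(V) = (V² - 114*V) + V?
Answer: -31557/2012 ≈ -15.684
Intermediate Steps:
m(V) = V² - 113*V
m(-201)/(-4024) = -201*(-113 - 201)/(-4024) = -201*(-314)*(-1/4024) = 63114*(-1/4024) = -31557/2012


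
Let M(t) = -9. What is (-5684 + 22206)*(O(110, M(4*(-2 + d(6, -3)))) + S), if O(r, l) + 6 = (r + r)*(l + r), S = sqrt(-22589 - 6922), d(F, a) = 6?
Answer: 367019708 + 49566*I*sqrt(3279) ≈ 3.6702e+8 + 2.8383e+6*I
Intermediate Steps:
S = 3*I*sqrt(3279) (S = sqrt(-29511) = 3*I*sqrt(3279) ≈ 171.79*I)
O(r, l) = -6 + 2*r*(l + r) (O(r, l) = -6 + (r + r)*(l + r) = -6 + (2*r)*(l + r) = -6 + 2*r*(l + r))
(-5684 + 22206)*(O(110, M(4*(-2 + d(6, -3)))) + S) = (-5684 + 22206)*((-6 + 2*110**2 + 2*(-9)*110) + 3*I*sqrt(3279)) = 16522*((-6 + 2*12100 - 1980) + 3*I*sqrt(3279)) = 16522*((-6 + 24200 - 1980) + 3*I*sqrt(3279)) = 16522*(22214 + 3*I*sqrt(3279)) = 367019708 + 49566*I*sqrt(3279)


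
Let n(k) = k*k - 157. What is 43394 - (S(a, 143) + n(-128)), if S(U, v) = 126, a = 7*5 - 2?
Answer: 27041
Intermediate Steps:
a = 33 (a = 35 - 2 = 33)
n(k) = -157 + k**2 (n(k) = k**2 - 157 = -157 + k**2)
43394 - (S(a, 143) + n(-128)) = 43394 - (126 + (-157 + (-128)**2)) = 43394 - (126 + (-157 + 16384)) = 43394 - (126 + 16227) = 43394 - 1*16353 = 43394 - 16353 = 27041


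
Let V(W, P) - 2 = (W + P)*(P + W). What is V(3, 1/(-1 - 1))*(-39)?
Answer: -1287/4 ≈ -321.75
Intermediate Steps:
V(W, P) = 2 + (P + W)**2 (V(W, P) = 2 + (W + P)*(P + W) = 2 + (P + W)*(P + W) = 2 + (P + W)**2)
V(3, 1/(-1 - 1))*(-39) = (2 + (1/(-1 - 1) + 3)**2)*(-39) = (2 + (1/(-2) + 3)**2)*(-39) = (2 + (-1/2 + 3)**2)*(-39) = (2 + (5/2)**2)*(-39) = (2 + 25/4)*(-39) = (33/4)*(-39) = -1287/4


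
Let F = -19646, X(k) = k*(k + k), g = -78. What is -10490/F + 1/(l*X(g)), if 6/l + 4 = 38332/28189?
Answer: 64247601241/120333066282 ≈ 0.53391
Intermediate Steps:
X(k) = 2*k² (X(k) = k*(2*k) = 2*k²)
l = -4027/1772 (l = 6/(-4 + 38332/28189) = 6/(-4 + 38332*(1/28189)) = 6/(-4 + 5476/4027) = 6/(-10632/4027) = 6*(-4027/10632) = -4027/1772 ≈ -2.2726)
-10490/F + 1/(l*X(g)) = -10490/(-19646) + 1/((-4027/1772)*((2*(-78)²))) = -10490*(-1/19646) - 1772/(4027*(2*6084)) = 5245/9823 - 1772/4027/12168 = 5245/9823 - 1772/4027*1/12168 = 5245/9823 - 443/12250134 = 64247601241/120333066282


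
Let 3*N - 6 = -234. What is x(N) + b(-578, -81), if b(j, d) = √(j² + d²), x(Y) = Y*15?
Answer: -1140 + √340645 ≈ -556.35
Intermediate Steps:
N = -76 (N = 2 + (⅓)*(-234) = 2 - 78 = -76)
x(Y) = 15*Y
b(j, d) = √(d² + j²)
x(N) + b(-578, -81) = 15*(-76) + √((-81)² + (-578)²) = -1140 + √(6561 + 334084) = -1140 + √340645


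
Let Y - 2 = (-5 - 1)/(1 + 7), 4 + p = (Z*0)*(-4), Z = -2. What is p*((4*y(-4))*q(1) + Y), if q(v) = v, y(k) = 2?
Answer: -37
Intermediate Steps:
p = -4 (p = -4 - 2*0*(-4) = -4 + 0*(-4) = -4 + 0 = -4)
Y = 5/4 (Y = 2 + (-5 - 1)/(1 + 7) = 2 - 6/8 = 2 - 6*⅛ = 2 - ¾ = 5/4 ≈ 1.2500)
p*((4*y(-4))*q(1) + Y) = -4*((4*2)*1 + 5/4) = -4*(8*1 + 5/4) = -4*(8 + 5/4) = -4*37/4 = -37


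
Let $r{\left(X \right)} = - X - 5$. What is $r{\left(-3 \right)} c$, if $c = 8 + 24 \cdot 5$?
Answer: $-256$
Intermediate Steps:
$r{\left(X \right)} = -5 - X$
$c = 128$ ($c = 8 + 120 = 128$)
$r{\left(-3 \right)} c = \left(-5 - -3\right) 128 = \left(-5 + 3\right) 128 = \left(-2\right) 128 = -256$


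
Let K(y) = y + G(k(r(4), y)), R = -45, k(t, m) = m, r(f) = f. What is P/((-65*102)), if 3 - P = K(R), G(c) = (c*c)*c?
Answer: -30391/2210 ≈ -13.752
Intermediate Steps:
G(c) = c³ (G(c) = c²*c = c³)
K(y) = y + y³
P = 91173 (P = 3 - (-45 + (-45)³) = 3 - (-45 - 91125) = 3 - 1*(-91170) = 3 + 91170 = 91173)
P/((-65*102)) = 91173/((-65*102)) = 91173/(-6630) = 91173*(-1/6630) = -30391/2210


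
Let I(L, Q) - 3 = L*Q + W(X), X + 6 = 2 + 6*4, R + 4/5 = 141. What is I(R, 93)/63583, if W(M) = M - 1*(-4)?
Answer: 65328/317915 ≈ 0.20549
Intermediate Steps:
R = 701/5 (R = -⅘ + 141 = 701/5 ≈ 140.20)
X = 20 (X = -6 + (2 + 6*4) = -6 + (2 + 24) = -6 + 26 = 20)
W(M) = 4 + M (W(M) = M + 4 = 4 + M)
I(L, Q) = 27 + L*Q (I(L, Q) = 3 + (L*Q + (4 + 20)) = 3 + (L*Q + 24) = 3 + (24 + L*Q) = 27 + L*Q)
I(R, 93)/63583 = (27 + (701/5)*93)/63583 = (27 + 65193/5)*(1/63583) = (65328/5)*(1/63583) = 65328/317915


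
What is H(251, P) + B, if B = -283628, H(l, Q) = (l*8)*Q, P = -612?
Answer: -1512524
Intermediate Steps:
H(l, Q) = 8*Q*l (H(l, Q) = (8*l)*Q = 8*Q*l)
H(251, P) + B = 8*(-612)*251 - 283628 = -1228896 - 283628 = -1512524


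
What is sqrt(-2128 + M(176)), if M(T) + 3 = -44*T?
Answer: 5*I*sqrt(395) ≈ 99.373*I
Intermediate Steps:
M(T) = -3 - 44*T
sqrt(-2128 + M(176)) = sqrt(-2128 + (-3 - 44*176)) = sqrt(-2128 + (-3 - 7744)) = sqrt(-2128 - 7747) = sqrt(-9875) = 5*I*sqrt(395)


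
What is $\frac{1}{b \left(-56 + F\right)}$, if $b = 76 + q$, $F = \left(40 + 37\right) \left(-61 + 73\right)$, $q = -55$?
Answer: $\frac{1}{18228} \approx 5.4861 \cdot 10^{-5}$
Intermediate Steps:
$F = 924$ ($F = 77 \cdot 12 = 924$)
$b = 21$ ($b = 76 - 55 = 21$)
$\frac{1}{b \left(-56 + F\right)} = \frac{1}{21 \left(-56 + 924\right)} = \frac{1}{21 \cdot 868} = \frac{1}{18228}$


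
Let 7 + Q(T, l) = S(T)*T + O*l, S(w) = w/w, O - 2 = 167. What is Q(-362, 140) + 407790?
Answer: 431081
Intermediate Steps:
O = 169 (O = 2 + 167 = 169)
S(w) = 1
Q(T, l) = -7 + T + 169*l (Q(T, l) = -7 + (1*T + 169*l) = -7 + (T + 169*l) = -7 + T + 169*l)
Q(-362, 140) + 407790 = (-7 - 362 + 169*140) + 407790 = (-7 - 362 + 23660) + 407790 = 23291 + 407790 = 431081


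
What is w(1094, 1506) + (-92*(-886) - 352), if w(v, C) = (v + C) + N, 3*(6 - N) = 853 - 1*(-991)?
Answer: 249454/3 ≈ 83151.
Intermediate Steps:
N = -1826/3 (N = 6 - (853 - 1*(-991))/3 = 6 - (853 + 991)/3 = 6 - ⅓*1844 = 6 - 1844/3 = -1826/3 ≈ -608.67)
w(v, C) = -1826/3 + C + v (w(v, C) = (v + C) - 1826/3 = (C + v) - 1826/3 = -1826/3 + C + v)
w(1094, 1506) + (-92*(-886) - 352) = (-1826/3 + 1506 + 1094) + (-92*(-886) - 352) = 5974/3 + (81512 - 352) = 5974/3 + 81160 = 249454/3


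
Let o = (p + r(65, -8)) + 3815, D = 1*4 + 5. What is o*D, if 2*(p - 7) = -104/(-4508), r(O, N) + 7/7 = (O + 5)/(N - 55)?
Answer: 38745250/1127 ≈ 34379.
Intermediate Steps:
r(O, N) = -1 + (5 + O)/(-55 + N) (r(O, N) = -1 + (O + 5)/(N - 55) = -1 + (5 + O)/(-55 + N))
p = 7902/1127 (p = 7 + (-104/(-4508))/2 = 7 + (-104*(-1/4508))/2 = 7 + (½)*(26/1127) = 7 + 13/1127 = 7902/1127 ≈ 7.0115)
D = 9 (D = 4 + 5 = 9)
o = 38745250/10143 (o = (7902/1127 + (60 + 65 - 1*(-8))/(-55 - 8)) + 3815 = (7902/1127 + (60 + 65 + 8)/(-63)) + 3815 = (7902/1127 - 1/63*133) + 3815 = (7902/1127 - 19/9) + 3815 = 49705/10143 + 3815 = 38745250/10143 ≈ 3819.9)
o*D = (38745250/10143)*9 = 38745250/1127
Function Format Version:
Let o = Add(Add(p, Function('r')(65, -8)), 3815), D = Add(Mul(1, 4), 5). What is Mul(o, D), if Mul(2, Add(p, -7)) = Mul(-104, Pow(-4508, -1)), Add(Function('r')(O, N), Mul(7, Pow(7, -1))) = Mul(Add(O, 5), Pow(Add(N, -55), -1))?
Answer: Rational(38745250, 1127) ≈ 34379.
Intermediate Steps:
Function('r')(O, N) = Add(-1, Mul(Pow(Add(-55, N), -1), Add(5, O))) (Function('r')(O, N) = Add(-1, Mul(Add(O, 5), Pow(Add(N, -55), -1))) = Add(-1, Mul(Add(5, O), Pow(Add(-55, N), -1))) = Add(-1, Mul(Pow(Add(-55, N), -1), Add(5, O))))
p = Rational(7902, 1127) (p = Add(7, Mul(Rational(1, 2), Mul(-104, Pow(-4508, -1)))) = Add(7, Mul(Rational(1, 2), Mul(-104, Rational(-1, 4508)))) = Add(7, Mul(Rational(1, 2), Rational(26, 1127))) = Add(7, Rational(13, 1127)) = Rational(7902, 1127) ≈ 7.0115)
D = 9 (D = Add(4, 5) = 9)
o = Rational(38745250, 10143) (o = Add(Add(Rational(7902, 1127), Mul(Pow(Add(-55, -8), -1), Add(60, 65, Mul(-1, -8)))), 3815) = Add(Add(Rational(7902, 1127), Mul(Pow(-63, -1), Add(60, 65, 8))), 3815) = Add(Add(Rational(7902, 1127), Mul(Rational(-1, 63), 133)), 3815) = Add(Add(Rational(7902, 1127), Rational(-19, 9)), 3815) = Add(Rational(49705, 10143), 3815) = Rational(38745250, 10143) ≈ 3819.9)
Mul(o, D) = Mul(Rational(38745250, 10143), 9) = Rational(38745250, 1127)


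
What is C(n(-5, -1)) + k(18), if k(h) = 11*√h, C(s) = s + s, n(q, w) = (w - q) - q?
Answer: 18 + 33*√2 ≈ 64.669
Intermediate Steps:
n(q, w) = w - 2*q
C(s) = 2*s
C(n(-5, -1)) + k(18) = 2*(-1 - 2*(-5)) + 11*√18 = 2*(-1 + 10) + 11*(3*√2) = 2*9 + 33*√2 = 18 + 33*√2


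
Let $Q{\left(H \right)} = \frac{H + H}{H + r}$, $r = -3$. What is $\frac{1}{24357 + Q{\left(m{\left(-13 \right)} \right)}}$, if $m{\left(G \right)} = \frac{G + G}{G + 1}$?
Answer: $\frac{5}{121759} \approx 4.1065 \cdot 10^{-5}$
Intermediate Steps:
$m{\left(G \right)} = \frac{2 G}{1 + G}$
$Q{\left(H \right)} = \frac{2 H}{-3 + H}$ ($Q{\left(H \right)} = \frac{H + H}{H - 3} = \frac{2 H}{-3 + H}$)
$\frac{1}{24357 + Q{\left(m{\left(-13 \right)} \right)}} = \frac{1}{24357 + \frac{2 \cdot 2 \left(-13\right) \frac{1}{1 - 13}}{-3 + 2 \left(-13\right) \frac{1}{1 - 13}}} = \frac{1}{24357 + \frac{2 \cdot 2 \left(-13\right) \frac{1}{-12}}{-3 + 2 \left(-13\right) \frac{1}{-12}}} = \frac{1}{24357 + \frac{2 \cdot 2 \left(-13\right) \left(- \frac{1}{12}\right)}{-3 + 2 \left(-13\right) \left(- \frac{1}{12}\right)}} = \frac{1}{24357 + 2 \cdot \frac{13}{6} \frac{1}{-3 + \frac{13}{6}}} = \frac{1}{24357 + 2 \cdot \frac{13}{6} \frac{1}{- \frac{5}{6}}} = \frac{1}{24357 + 2 \cdot \frac{13}{6} \left(- \frac{6}{5}\right)} = \frac{1}{24357 - \frac{26}{5}} = \frac{1}{\frac{121759}{5}} = \frac{5}{121759}$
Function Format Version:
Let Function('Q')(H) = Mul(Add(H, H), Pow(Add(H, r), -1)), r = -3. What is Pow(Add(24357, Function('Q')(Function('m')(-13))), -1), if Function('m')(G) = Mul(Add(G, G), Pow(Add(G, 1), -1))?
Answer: Rational(5, 121759) ≈ 4.1065e-5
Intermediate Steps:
Function('m')(G) = Mul(2, G, Pow(Add(1, G), -1)) (Function('m')(G) = Mul(Mul(2, G), Pow(Add(1, G), -1)) = Mul(2, G, Pow(Add(1, G), -1)))
Function('Q')(H) = Mul(2, H, Pow(Add(-3, H), -1)) (Function('Q')(H) = Mul(Add(H, H), Pow(Add(H, -3), -1)) = Mul(Mul(2, H), Pow(Add(-3, H), -1)) = Mul(2, H, Pow(Add(-3, H), -1)))
Pow(Add(24357, Function('Q')(Function('m')(-13))), -1) = Pow(Add(24357, Mul(2, Mul(2, -13, Pow(Add(1, -13), -1)), Pow(Add(-3, Mul(2, -13, Pow(Add(1, -13), -1))), -1))), -1) = Pow(Add(24357, Mul(2, Mul(2, -13, Pow(-12, -1)), Pow(Add(-3, Mul(2, -13, Pow(-12, -1))), -1))), -1) = Pow(Add(24357, Mul(2, Mul(2, -13, Rational(-1, 12)), Pow(Add(-3, Mul(2, -13, Rational(-1, 12))), -1))), -1) = Pow(Add(24357, Mul(2, Rational(13, 6), Pow(Add(-3, Rational(13, 6)), -1))), -1) = Pow(Add(24357, Mul(2, Rational(13, 6), Pow(Rational(-5, 6), -1))), -1) = Pow(Add(24357, Mul(2, Rational(13, 6), Rational(-6, 5))), -1) = Pow(Add(24357, Rational(-26, 5)), -1) = Pow(Rational(121759, 5), -1) = Rational(5, 121759)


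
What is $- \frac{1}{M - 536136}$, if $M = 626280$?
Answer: $- \frac{1}{90144} \approx -1.1093 \cdot 10^{-5}$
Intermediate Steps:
$- \frac{1}{M - 536136} = - \frac{1}{626280 - 536136} = - \frac{1}{90144}$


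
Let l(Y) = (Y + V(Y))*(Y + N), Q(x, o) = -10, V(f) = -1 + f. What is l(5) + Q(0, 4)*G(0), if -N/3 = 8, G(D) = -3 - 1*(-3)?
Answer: -171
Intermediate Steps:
G(D) = 0 (G(D) = -3 + 3 = 0)
N = -24 (N = -3*8 = -24)
l(Y) = (-1 + 2*Y)*(-24 + Y) (l(Y) = (Y + (-1 + Y))*(Y - 24) = (-1 + 2*Y)*(-24 + Y))
l(5) + Q(0, 4)*G(0) = (24 - 49*5 + 2*5²) - 10*0 = (24 - 245 + 2*25) + 0 = (24 - 245 + 50) + 0 = -171 + 0 = -171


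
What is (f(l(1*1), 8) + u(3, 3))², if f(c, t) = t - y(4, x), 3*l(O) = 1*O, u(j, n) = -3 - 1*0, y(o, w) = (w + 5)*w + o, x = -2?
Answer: 49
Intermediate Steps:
y(o, w) = o + w*(5 + w) (y(o, w) = (5 + w)*w + o = w*(5 + w) + o = o + w*(5 + w))
u(j, n) = -3 (u(j, n) = -3 + 0 = -3)
l(O) = O/3 (l(O) = (1*O)/3 = O/3)
f(c, t) = 2 + t (f(c, t) = t - (4 + (-2)² + 5*(-2)) = t - (4 + 4 - 10) = t - 1*(-2) = t + 2 = 2 + t)
(f(l(1*1), 8) + u(3, 3))² = ((2 + 8) - 3)² = (10 - 3)² = 7² = 49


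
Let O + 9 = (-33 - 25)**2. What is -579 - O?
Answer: -3934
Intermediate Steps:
O = 3355 (O = -9 + (-33 - 25)**2 = -9 + (-58)**2 = -9 + 3364 = 3355)
-579 - O = -579 - 1*3355 = -579 - 3355 = -3934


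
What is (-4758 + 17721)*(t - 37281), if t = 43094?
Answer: 75353919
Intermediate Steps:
(-4758 + 17721)*(t - 37281) = (-4758 + 17721)*(43094 - 37281) = 12963*5813 = 75353919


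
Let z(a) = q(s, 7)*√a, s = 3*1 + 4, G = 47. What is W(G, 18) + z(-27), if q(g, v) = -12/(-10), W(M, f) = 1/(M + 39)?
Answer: 1/86 + 18*I*√3/5 ≈ 0.011628 + 6.2354*I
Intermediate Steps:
W(M, f) = 1/(39 + M)
s = 7 (s = 3 + 4 = 7)
q(g, v) = 6/5 (q(g, v) = -12*(-⅒) = 6/5)
z(a) = 6*√a/5
W(G, 18) + z(-27) = 1/(39 + 47) + 6*√(-27)/5 = 1/86 + 6*(3*I*√3)/5 = 1/86 + 18*I*√3/5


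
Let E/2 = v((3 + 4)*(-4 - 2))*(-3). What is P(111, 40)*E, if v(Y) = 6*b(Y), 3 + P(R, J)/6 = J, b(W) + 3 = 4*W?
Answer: 1366632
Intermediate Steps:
b(W) = -3 + 4*W
P(R, J) = -18 + 6*J
v(Y) = -18 + 24*Y (v(Y) = 6*(-3 + 4*Y) = -18 + 24*Y)
E = 6156 (E = 2*((-18 + 24*((3 + 4)*(-4 - 2)))*(-3)) = 2*((-18 + 24*(7*(-6)))*(-3)) = 2*((-18 + 24*(-42))*(-3)) = 2*((-18 - 1008)*(-3)) = 2*(-1026*(-3)) = 2*3078 = 6156)
P(111, 40)*E = (-18 + 6*40)*6156 = (-18 + 240)*6156 = 222*6156 = 1366632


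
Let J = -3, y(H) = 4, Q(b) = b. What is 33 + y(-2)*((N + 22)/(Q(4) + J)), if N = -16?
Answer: 57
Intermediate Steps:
33 + y(-2)*((N + 22)/(Q(4) + J)) = 33 + 4*((-16 + 22)/(4 - 3)) = 33 + 4*(6/1) = 33 + 4*(6*1) = 33 + 4*6 = 33 + 24 = 57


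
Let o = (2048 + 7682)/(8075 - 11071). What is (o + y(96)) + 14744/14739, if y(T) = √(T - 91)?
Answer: -7088389/3154146 + √5 ≈ -0.011256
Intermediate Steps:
o = -695/214 (o = 9730/(-2996) = 9730*(-1/2996) = -695/214 ≈ -3.2477)
y(T) = √(-91 + T)
(o + y(96)) + 14744/14739 = (-695/214 + √(-91 + 96)) + 14744/14739 = (-695/214 + √5) + 14744*(1/14739) = (-695/214 + √5) + 14744/14739 = -7088389/3154146 + √5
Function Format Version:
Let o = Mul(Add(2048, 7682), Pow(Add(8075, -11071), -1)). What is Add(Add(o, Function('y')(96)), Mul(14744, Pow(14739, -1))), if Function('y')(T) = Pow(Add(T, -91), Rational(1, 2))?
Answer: Add(Rational(-7088389, 3154146), Pow(5, Rational(1, 2))) ≈ -0.011256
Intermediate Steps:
o = Rational(-695, 214) (o = Mul(9730, Pow(-2996, -1)) = Mul(9730, Rational(-1, 2996)) = Rational(-695, 214) ≈ -3.2477)
Function('y')(T) = Pow(Add(-91, T), Rational(1, 2))
Add(Add(o, Function('y')(96)), Mul(14744, Pow(14739, -1))) = Add(Add(Rational(-695, 214), Pow(Add(-91, 96), Rational(1, 2))), Mul(14744, Pow(14739, -1))) = Add(Add(Rational(-695, 214), Pow(5, Rational(1, 2))), Mul(14744, Rational(1, 14739))) = Add(Add(Rational(-695, 214), Pow(5, Rational(1, 2))), Rational(14744, 14739)) = Add(Rational(-7088389, 3154146), Pow(5, Rational(1, 2)))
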